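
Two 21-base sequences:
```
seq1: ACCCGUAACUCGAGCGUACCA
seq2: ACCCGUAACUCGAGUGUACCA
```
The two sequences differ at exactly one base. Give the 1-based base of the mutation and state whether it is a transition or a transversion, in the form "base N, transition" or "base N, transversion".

base 15, transition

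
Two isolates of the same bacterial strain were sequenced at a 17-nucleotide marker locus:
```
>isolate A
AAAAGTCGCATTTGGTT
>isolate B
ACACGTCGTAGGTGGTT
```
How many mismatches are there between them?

5

Comparing position by position, 5 positions differ: 2 (A/C), 4 (A/C), 9 (C/T), 11 (T/G), 12 (T/G).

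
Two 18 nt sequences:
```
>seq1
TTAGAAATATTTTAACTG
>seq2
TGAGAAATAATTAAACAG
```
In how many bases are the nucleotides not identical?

4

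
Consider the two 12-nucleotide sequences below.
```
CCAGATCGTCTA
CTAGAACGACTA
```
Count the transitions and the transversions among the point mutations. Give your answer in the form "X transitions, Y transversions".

1 transition, 2 transversions

Mismatches (1-based):
site 2: C→T (pyrimidine→pyrimidine, transition)
site 6: T→A (pyrimidine→purine, transversion)
site 9: T→A (pyrimidine→purine, transversion)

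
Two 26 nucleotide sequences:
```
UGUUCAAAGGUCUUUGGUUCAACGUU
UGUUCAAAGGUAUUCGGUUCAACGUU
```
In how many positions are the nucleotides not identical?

The sequences differ at positions 12, 15 (1-based) — 2 in total.

2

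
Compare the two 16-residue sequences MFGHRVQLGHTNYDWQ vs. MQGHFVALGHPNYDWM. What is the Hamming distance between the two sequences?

5

Mismatches (1-based): position 2: F→Q; position 5: R→F; position 7: Q→A; position 11: T→P; position 16: Q→M.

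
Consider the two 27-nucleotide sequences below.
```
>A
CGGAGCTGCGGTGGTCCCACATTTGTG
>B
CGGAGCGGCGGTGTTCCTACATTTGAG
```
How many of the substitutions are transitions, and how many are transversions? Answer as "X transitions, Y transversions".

Mismatches (1-based):
position 7: T→G (pyrimidine→purine, transversion)
position 14: G→T (purine→pyrimidine, transversion)
position 18: C→T (pyrimidine→pyrimidine, transition)
position 26: T→A (pyrimidine→purine, transversion)

1 transition, 3 transversions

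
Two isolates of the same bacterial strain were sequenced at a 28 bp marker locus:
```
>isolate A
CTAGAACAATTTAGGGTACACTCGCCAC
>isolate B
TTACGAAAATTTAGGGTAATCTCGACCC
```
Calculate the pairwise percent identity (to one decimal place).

8 positions differ (1, 4, 5, 7, 19, 20, 25, 27), so 20 of 28 match: 20/28 = 71.43%.

71.4%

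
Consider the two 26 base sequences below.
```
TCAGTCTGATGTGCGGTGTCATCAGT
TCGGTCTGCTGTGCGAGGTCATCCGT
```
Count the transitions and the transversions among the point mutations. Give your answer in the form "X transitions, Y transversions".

2 transitions, 3 transversions

Transitions (purine↔purine or pyrimidine↔pyrimidine): 3 A→G, 16 G→A.
Transversions (purine↔pyrimidine): 9 A→C, 17 T→G, 24 A→C.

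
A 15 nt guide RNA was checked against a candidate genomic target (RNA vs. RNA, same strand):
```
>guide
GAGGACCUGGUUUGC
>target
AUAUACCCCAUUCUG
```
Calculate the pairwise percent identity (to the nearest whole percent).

Mismatches at positions 1, 2, 3, 4, 8, 9, 10, 13, 14, 15 (1-based): 10 of 15.
Identical positions: 5/15 = 33.33% → 33%.

33%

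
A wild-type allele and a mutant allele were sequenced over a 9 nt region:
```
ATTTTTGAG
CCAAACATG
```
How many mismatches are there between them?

8

The sequences differ at bases 1, 2, 3, 4, 5, 6, 7, 8 (1-based) — 8 in total.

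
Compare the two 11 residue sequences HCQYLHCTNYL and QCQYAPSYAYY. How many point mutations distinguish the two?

Comparing position by position, 7 positions differ: 1 (H/Q), 5 (L/A), 6 (H/P), 7 (C/S), 8 (T/Y), 9 (N/A), 11 (L/Y).

7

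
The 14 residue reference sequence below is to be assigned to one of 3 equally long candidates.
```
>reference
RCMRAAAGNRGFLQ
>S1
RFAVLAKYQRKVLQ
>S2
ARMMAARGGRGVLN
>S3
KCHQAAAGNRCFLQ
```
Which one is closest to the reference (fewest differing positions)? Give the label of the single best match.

S3

Hamming distances to reference — S1: 9; S2: 7; S3: 4.
Smallest is S3 with 4 mismatches.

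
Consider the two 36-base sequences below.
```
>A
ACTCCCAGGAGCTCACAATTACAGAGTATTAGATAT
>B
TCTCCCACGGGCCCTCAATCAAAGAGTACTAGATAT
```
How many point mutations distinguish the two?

8

Comparing position by position, 8 bases differ: 1 (A/T), 8 (G/C), 10 (A/G), 13 (T/C), 15 (A/T), 20 (T/C), 22 (C/A), 29 (T/C).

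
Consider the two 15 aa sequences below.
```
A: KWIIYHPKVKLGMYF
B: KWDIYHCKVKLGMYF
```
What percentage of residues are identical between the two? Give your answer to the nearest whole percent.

Mismatches at positions 3, 7 (1-based): 2 of 15.
Identical positions: 13/15 = 86.67% → 87%.

87%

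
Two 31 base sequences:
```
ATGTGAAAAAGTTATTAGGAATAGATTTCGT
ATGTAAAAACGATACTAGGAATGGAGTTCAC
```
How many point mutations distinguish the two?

8

Comparing position by position, 8 positions differ: 5 (G/A), 10 (A/C), 12 (T/A), 15 (T/C), 23 (A/G), 26 (T/G), 30 (G/A), 31 (T/C).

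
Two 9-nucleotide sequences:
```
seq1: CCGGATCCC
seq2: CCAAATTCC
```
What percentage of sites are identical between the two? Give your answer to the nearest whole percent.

67%

Mismatches at positions 3, 4, 7 (1-based): 3 of 9.
Identical positions: 6/9 = 66.67% → 67%.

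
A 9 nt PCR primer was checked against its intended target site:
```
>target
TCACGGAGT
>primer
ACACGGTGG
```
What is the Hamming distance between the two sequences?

3

Mismatches (1-based): site 1: T→A; site 7: A→T; site 9: T→G.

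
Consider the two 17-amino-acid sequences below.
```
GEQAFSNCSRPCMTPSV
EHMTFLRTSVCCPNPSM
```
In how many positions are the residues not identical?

The sequences differ at positions 1, 2, 3, 4, 6, 7, 8, 10, 11, 13, 14, 17 (1-based) — 12 in total.

12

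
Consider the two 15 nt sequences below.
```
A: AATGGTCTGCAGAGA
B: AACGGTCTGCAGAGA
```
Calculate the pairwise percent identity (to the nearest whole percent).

93%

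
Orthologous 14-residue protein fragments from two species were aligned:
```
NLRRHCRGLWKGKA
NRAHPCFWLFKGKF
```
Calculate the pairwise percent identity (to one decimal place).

42.9%

Mismatches at positions 2, 3, 4, 5, 7, 8, 10, 14 (1-based): 8 of 14.
Identical positions: 6/14 = 42.86% → 42.9%.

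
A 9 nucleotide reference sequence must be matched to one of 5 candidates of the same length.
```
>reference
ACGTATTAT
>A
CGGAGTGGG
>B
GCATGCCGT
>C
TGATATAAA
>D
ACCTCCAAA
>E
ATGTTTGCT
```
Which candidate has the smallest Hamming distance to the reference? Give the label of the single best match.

E

A differs at 7 positions; B differs at 6 positions; C differs at 5 positions; D differs at 5 positions; E differs at 4 positions. The closest is E.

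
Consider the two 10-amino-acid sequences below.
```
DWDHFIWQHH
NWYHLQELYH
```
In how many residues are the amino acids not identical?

Mismatches (1-based): residue 1: D→N; residue 3: D→Y; residue 5: F→L; residue 6: I→Q; residue 7: W→E; residue 8: Q→L; residue 9: H→Y.

7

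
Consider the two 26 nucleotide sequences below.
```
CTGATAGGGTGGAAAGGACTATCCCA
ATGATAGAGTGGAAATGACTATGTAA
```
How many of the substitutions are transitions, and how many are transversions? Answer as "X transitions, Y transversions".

2 transitions, 4 transversions

Transitions (purine↔purine or pyrimidine↔pyrimidine): 8 G→A, 24 C→T.
Transversions (purine↔pyrimidine): 1 C→A, 16 G→T, 23 C→G, 25 C→A.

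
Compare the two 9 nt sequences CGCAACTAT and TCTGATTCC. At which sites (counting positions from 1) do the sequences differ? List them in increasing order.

1, 2, 3, 4, 6, 8, 9

Scanning 1-based: 1: C/T; 2: G/C; 3: C/T; 4: A/G; 6: C/T; 8: A/C; 9: T/C.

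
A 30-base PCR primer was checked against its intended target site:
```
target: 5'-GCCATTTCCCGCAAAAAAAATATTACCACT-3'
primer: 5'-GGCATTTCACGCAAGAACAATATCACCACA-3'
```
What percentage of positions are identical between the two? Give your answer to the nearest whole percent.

Mismatches at positions 2, 9, 15, 18, 24, 30 (1-based): 6 of 30.
Identical positions: 24/30 = 80% → 80%.

80%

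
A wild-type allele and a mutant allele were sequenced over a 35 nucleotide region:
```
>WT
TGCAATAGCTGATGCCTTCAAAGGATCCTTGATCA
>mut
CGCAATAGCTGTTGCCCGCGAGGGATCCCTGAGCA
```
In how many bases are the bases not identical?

8

The sequences differ at bases 1, 12, 17, 18, 20, 22, 29, 33 (1-based) — 8 in total.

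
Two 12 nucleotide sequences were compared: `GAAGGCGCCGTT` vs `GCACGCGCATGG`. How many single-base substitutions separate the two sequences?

Mismatches (1-based): base 2: A→C; base 4: G→C; base 9: C→A; base 10: G→T; base 11: T→G; base 12: T→G.

6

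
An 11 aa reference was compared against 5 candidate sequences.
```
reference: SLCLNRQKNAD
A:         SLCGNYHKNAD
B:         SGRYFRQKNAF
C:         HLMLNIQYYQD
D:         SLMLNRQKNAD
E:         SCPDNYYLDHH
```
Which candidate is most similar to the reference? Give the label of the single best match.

D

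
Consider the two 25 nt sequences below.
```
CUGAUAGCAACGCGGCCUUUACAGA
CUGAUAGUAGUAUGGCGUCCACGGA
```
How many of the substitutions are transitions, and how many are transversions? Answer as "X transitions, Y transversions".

Transitions (purine↔purine or pyrimidine↔pyrimidine): 8 C→U, 10 A→G, 11 C→U, 12 G→A, 13 C→U, 19 U→C, 20 U→C, 23 A→G.
Transversions (purine↔pyrimidine): 17 C→G.

8 transitions, 1 transversion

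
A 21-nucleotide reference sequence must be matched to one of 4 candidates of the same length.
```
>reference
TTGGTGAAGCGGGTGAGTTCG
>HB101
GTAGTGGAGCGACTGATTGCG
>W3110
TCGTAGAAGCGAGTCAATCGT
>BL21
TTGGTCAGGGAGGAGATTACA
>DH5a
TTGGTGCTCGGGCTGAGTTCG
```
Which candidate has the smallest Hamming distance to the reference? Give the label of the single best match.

DH5a

Hamming distances to reference — HB101: 7; W3110: 9; BL21: 8; DH5a: 5.
Smallest is DH5a with 5 mismatches.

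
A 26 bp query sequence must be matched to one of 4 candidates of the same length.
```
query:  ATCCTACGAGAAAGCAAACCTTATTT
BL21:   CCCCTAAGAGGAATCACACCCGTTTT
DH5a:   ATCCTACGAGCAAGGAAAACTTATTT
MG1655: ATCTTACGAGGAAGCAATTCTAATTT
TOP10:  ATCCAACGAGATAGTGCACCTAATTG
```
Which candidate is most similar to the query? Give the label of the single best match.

Hamming distances to query — BL21: 9; DH5a: 3; MG1655: 5; TOP10: 7.
Smallest is DH5a with 3 mismatches.

DH5a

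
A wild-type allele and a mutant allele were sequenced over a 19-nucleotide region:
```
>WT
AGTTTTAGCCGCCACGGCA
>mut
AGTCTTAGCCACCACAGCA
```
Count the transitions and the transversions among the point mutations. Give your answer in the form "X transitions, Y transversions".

Transitions (purine↔purine or pyrimidine↔pyrimidine): 4 T→C, 11 G→A, 16 G→A.
Transversions (purine↔pyrimidine): none.

3 transitions, 0 transversions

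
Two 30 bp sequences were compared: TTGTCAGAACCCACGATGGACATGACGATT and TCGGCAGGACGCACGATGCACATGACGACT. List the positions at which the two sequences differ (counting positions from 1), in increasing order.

Scanning 1-based: 2: T/C; 4: T/G; 8: A/G; 11: C/G; 19: G/C; 29: T/C.

2, 4, 8, 11, 19, 29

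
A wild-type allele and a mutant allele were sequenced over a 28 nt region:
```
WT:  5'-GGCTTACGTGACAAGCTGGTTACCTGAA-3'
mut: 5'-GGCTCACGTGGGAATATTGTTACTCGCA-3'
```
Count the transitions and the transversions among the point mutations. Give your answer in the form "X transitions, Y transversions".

4 transitions, 5 transversions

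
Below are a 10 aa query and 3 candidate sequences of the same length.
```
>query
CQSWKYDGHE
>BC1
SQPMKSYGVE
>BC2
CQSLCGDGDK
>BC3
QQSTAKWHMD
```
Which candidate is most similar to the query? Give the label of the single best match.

Hamming distances to query — BC1: 6; BC2: 5; BC3: 8.
Smallest is BC2 with 5 mismatches.

BC2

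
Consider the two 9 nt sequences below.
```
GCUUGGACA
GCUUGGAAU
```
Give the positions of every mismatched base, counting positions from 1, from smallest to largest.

8, 9

Differences at position 8 (C→A), position 9 (A→U).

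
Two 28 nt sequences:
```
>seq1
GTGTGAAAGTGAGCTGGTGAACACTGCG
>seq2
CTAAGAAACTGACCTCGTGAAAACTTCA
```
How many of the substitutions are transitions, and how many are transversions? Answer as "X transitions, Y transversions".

2 transitions, 7 transversions

Mismatches (1-based):
position 1: G→C (purine→pyrimidine, transversion)
position 3: G→A (purine→purine, transition)
position 4: T→A (pyrimidine→purine, transversion)
position 9: G→C (purine→pyrimidine, transversion)
position 13: G→C (purine→pyrimidine, transversion)
position 16: G→C (purine→pyrimidine, transversion)
position 22: C→A (pyrimidine→purine, transversion)
position 26: G→T (purine→pyrimidine, transversion)
position 28: G→A (purine→purine, transition)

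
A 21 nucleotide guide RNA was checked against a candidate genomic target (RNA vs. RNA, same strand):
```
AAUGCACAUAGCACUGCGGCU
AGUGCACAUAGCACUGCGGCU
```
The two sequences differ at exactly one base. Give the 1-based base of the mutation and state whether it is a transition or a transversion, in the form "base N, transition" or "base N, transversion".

The sequences differ only at base 2: A→G (purine→purine), a transition.

base 2, transition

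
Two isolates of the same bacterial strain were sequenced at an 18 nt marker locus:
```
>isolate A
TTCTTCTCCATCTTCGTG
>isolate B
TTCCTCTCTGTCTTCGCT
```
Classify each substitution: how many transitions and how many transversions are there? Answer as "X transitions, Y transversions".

4 transitions, 1 transversion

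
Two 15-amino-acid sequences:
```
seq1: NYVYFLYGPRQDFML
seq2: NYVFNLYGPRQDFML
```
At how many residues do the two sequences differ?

2

The sequences differ at residues 4, 5 (1-based) — 2 in total.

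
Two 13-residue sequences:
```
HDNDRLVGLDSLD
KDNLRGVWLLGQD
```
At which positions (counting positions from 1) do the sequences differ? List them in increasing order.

1, 4, 6, 8, 10, 11, 12

Differences at position 1 (H→K), position 4 (D→L), position 6 (L→G), position 8 (G→W), position 10 (D→L), position 11 (S→G), position 12 (L→Q).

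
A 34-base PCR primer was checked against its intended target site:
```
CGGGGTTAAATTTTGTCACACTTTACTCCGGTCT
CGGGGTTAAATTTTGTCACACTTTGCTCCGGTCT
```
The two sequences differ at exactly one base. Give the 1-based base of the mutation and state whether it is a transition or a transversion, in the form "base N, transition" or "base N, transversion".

base 25, transition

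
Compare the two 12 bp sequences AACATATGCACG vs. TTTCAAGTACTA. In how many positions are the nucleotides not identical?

Comparing position by position, 11 positions differ: 1 (A/T), 2 (A/T), 3 (C/T), 4 (A/C), 5 (T/A), 7 (T/G), 8 (G/T), 9 (C/A), 10 (A/C), 11 (C/T), 12 (G/A).

11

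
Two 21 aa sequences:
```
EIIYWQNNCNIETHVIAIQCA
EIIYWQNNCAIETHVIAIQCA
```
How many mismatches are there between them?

Mismatches (1-based): position 10: N→A.

1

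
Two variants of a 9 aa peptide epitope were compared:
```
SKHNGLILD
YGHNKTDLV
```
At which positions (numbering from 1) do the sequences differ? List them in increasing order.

1, 2, 5, 6, 7, 9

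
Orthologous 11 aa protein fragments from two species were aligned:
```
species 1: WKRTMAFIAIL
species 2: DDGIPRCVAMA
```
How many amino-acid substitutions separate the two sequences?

Comparing position by position, 10 positions differ: 1 (W/D), 2 (K/D), 3 (R/G), 4 (T/I), 5 (M/P), 6 (A/R), 7 (F/C), 8 (I/V), 10 (I/M), 11 (L/A).

10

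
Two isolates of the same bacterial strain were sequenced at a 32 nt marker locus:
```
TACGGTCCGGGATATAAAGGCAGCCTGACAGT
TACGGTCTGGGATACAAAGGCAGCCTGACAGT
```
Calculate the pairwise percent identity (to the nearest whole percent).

94%

Mismatches at positions 8, 15 (1-based): 2 of 32.
Identical positions: 30/32 = 93.75% → 94%.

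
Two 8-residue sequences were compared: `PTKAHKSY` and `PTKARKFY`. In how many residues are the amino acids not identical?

Comparing position by position, 2 residues differ: 5 (H/R), 7 (S/F).

2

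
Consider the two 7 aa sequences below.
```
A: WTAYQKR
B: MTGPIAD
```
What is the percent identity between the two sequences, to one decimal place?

14.3%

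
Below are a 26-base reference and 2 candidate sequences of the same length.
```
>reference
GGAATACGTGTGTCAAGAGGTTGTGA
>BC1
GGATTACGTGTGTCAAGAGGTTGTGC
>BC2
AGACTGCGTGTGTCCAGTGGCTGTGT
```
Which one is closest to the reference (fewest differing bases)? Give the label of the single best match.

BC1

Hamming distances to reference — BC1: 2; BC2: 7.
Smallest is BC1 with 2 mismatches.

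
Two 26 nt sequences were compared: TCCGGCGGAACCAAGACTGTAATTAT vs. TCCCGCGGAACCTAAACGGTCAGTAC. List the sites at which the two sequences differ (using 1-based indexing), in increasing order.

Differences at site 4 (G→C), site 13 (A→T), site 15 (G→A), site 18 (T→G), site 21 (A→C), site 23 (T→G), site 26 (T→C).

4, 13, 15, 18, 21, 23, 26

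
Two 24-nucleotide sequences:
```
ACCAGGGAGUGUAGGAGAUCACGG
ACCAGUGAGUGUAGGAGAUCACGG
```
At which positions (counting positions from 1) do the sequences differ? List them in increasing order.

Scanning 1-based: 6: G/U.

6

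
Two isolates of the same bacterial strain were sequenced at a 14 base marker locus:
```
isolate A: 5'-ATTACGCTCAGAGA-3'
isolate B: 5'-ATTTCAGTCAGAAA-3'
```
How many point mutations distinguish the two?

4

Mismatches (1-based): site 4: A→T; site 6: G→A; site 7: C→G; site 13: G→A.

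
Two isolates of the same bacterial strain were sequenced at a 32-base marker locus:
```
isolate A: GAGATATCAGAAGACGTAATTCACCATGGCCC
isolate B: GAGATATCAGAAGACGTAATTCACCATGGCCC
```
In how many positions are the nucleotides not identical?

0

No positions differ; the sequences are identical.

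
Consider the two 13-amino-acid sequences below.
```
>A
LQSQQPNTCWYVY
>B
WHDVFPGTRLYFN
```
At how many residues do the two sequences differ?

Comparing position by position, 10 residues differ: 1 (L/W), 2 (Q/H), 3 (S/D), 4 (Q/V), 5 (Q/F), 7 (N/G), 9 (C/R), 10 (W/L), 12 (V/F), 13 (Y/N).

10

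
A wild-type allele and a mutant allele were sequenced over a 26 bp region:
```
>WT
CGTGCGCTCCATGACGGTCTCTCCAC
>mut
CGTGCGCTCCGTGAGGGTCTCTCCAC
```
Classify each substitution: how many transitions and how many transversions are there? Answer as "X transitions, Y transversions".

1 transition, 1 transversion

Transitions (purine↔purine or pyrimidine↔pyrimidine): 11 A→G.
Transversions (purine↔pyrimidine): 15 C→G.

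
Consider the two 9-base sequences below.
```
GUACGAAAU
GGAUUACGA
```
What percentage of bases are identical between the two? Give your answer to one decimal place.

33.3%

Mismatches at positions 2, 4, 5, 7, 8, 9 (1-based): 6 of 9.
Identical positions: 3/9 = 33.33% → 33.3%.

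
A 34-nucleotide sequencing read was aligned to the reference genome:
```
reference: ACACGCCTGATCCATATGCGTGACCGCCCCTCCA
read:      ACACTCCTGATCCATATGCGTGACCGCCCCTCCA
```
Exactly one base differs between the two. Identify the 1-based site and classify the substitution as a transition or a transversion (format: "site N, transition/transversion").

Site 5 changes G→T. G is a purine and T is a pyrimidine, so this is a transversion.

site 5, transversion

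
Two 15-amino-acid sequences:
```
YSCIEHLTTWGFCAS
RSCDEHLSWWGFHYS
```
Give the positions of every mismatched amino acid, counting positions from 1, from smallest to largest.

Scanning 1-based: 1: Y/R; 4: I/D; 8: T/S; 9: T/W; 13: C/H; 14: A/Y.

1, 4, 8, 9, 13, 14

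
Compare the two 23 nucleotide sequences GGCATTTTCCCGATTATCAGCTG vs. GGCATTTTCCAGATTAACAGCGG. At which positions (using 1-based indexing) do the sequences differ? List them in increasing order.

Differences at position 11 (C→A), position 17 (T→A), position 22 (T→G).

11, 17, 22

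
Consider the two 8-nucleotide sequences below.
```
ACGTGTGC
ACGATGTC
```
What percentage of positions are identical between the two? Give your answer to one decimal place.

50.0%

4 positions differ (4, 5, 6, 7), so 4 of 8 match: 4/8 = 50%.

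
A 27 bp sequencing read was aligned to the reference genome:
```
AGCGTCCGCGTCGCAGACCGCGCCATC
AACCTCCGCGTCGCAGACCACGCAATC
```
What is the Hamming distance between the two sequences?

4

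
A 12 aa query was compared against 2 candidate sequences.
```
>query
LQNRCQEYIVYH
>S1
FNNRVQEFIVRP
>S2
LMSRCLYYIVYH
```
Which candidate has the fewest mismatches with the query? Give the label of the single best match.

S1 differs at 6 residues; S2 differs at 4 residues. The closest is S2.

S2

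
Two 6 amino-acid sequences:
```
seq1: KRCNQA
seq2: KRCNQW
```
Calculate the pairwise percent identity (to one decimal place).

83.3%

Mismatch at position 6 (1-based): 1 of 6.
Identical positions: 5/6 = 83.33% → 83.3%.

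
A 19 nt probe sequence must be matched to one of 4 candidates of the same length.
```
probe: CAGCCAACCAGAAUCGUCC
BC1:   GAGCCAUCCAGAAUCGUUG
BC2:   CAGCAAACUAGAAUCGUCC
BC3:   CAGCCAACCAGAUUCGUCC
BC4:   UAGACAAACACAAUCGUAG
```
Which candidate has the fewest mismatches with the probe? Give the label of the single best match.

BC1 differs at 4 sites; BC2 differs at 2 sites; BC3 differs at 1 site; BC4 differs at 6 sites. The closest is BC3.

BC3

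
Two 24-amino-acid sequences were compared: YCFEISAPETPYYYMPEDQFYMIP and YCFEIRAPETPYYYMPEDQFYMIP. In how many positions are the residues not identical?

1

Comparing position by position, 1 position differs: 6 (S/R).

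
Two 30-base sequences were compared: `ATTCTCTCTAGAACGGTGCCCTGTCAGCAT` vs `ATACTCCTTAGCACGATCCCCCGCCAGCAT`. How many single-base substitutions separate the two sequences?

Comparing position by position, 8 sites differ: 3 (T/A), 7 (T/C), 8 (C/T), 12 (A/C), 16 (G/A), 18 (G/C), 22 (T/C), 24 (T/C).

8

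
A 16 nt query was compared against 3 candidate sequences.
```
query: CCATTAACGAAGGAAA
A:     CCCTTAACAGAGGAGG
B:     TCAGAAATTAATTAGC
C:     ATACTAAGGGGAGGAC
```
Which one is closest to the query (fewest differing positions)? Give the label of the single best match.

A

A differs at 5 positions; B differs at 9 positions; C differs at 9 positions. The closest is A.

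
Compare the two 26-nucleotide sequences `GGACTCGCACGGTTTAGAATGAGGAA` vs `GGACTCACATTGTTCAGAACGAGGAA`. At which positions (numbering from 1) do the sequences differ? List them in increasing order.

Scanning 1-based: 7: G/A; 10: C/T; 11: G/T; 15: T/C; 20: T/C.

7, 10, 11, 15, 20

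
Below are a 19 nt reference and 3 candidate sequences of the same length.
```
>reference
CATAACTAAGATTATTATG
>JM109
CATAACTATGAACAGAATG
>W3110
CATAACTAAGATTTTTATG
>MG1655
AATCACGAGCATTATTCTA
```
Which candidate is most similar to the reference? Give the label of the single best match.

W3110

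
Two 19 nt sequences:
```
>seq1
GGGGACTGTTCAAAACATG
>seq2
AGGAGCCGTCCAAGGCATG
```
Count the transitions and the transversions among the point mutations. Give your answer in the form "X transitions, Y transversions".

7 transitions, 0 transversions

Mismatches (1-based):
site 1: G→A (purine→purine, transition)
site 4: G→A (purine→purine, transition)
site 5: A→G (purine→purine, transition)
site 7: T→C (pyrimidine→pyrimidine, transition)
site 10: T→C (pyrimidine→pyrimidine, transition)
site 14: A→G (purine→purine, transition)
site 15: A→G (purine→purine, transition)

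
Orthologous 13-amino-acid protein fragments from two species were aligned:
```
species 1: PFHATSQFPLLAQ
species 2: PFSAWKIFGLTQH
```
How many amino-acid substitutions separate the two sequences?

Comparing position by position, 8 residues differ: 3 (H/S), 5 (T/W), 6 (S/K), 7 (Q/I), 9 (P/G), 11 (L/T), 12 (A/Q), 13 (Q/H).

8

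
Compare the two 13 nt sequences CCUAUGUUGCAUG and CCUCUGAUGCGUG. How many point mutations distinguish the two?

3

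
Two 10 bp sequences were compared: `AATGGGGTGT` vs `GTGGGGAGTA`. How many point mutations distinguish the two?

7

The sequences differ at bases 1, 2, 3, 7, 8, 9, 10 (1-based) — 7 in total.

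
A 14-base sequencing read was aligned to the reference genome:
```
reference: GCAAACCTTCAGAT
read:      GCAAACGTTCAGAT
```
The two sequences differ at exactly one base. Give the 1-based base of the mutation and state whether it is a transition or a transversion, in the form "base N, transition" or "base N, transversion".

base 7, transversion

The sequences differ only at base 7: C→G (pyrimidine→purine), a transversion.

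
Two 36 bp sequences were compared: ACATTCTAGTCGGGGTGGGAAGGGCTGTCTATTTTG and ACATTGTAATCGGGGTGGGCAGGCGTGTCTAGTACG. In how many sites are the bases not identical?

Comparing position by position, 8 sites differ: 6 (C/G), 9 (G/A), 20 (A/C), 24 (G/C), 25 (C/G), 32 (T/G), 34 (T/A), 35 (T/C).

8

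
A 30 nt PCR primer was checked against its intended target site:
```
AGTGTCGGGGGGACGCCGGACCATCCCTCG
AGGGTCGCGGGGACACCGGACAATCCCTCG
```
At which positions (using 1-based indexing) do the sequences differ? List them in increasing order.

Differences at position 3 (T→G), position 8 (G→C), position 15 (G→A), position 22 (C→A).

3, 8, 15, 22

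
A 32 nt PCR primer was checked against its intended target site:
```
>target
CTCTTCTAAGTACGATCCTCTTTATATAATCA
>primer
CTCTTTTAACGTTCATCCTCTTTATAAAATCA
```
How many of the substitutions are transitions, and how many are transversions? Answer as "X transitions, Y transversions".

2 transitions, 5 transversions

Transitions (purine↔purine or pyrimidine↔pyrimidine): 6 C→T, 13 C→T.
Transversions (purine↔pyrimidine): 10 G→C, 11 T→G, 12 A→T, 14 G→C, 27 T→A.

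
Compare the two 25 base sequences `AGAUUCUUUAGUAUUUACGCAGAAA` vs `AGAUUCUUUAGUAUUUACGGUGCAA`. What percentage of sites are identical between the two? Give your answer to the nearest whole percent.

88%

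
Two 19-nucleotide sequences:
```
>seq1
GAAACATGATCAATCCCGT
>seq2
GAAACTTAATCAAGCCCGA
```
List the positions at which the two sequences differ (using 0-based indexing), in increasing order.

Scanning 0-based: 5: A/T; 7: G/A; 13: T/G; 18: T/A.

5, 7, 13, 18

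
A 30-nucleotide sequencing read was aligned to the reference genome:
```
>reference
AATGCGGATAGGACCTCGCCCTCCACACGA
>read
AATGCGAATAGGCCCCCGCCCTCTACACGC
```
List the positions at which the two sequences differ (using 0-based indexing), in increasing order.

6, 12, 15, 23, 29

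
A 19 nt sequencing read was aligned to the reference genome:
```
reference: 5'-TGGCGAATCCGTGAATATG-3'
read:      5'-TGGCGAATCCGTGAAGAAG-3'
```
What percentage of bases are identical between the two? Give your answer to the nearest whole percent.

89%

Mismatches at positions 16, 18 (1-based): 2 of 19.
Identical positions: 17/19 = 89.47% → 89%.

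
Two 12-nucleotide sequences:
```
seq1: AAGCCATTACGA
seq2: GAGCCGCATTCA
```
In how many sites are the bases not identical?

Comparing position by position, 7 sites differ: 1 (A/G), 6 (A/G), 7 (T/C), 8 (T/A), 9 (A/T), 10 (C/T), 11 (G/C).

7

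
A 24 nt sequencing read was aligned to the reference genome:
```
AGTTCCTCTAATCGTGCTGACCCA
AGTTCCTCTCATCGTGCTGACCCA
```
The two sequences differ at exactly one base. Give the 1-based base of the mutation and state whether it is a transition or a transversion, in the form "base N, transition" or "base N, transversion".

base 10, transversion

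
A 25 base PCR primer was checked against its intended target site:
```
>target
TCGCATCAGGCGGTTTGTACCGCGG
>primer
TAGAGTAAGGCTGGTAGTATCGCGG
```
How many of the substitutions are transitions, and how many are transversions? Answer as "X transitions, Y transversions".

2 transitions, 6 transversions

Mismatches (1-based):
base 2: C→A (pyrimidine→purine, transversion)
base 4: C→A (pyrimidine→purine, transversion)
base 5: A→G (purine→purine, transition)
base 7: C→A (pyrimidine→purine, transversion)
base 12: G→T (purine→pyrimidine, transversion)
base 14: T→G (pyrimidine→purine, transversion)
base 16: T→A (pyrimidine→purine, transversion)
base 20: C→T (pyrimidine→pyrimidine, transition)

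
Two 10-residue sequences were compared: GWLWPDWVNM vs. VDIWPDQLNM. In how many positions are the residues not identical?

5

The sequences differ at positions 1, 2, 3, 7, 8 (1-based) — 5 in total.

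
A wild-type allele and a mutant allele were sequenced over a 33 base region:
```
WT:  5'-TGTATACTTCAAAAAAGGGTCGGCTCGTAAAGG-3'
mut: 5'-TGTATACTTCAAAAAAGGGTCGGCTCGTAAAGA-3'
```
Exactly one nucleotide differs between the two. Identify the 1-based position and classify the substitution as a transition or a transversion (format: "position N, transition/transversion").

position 33, transition

The sequences differ only at position 33: G→A (purine→purine), a transition.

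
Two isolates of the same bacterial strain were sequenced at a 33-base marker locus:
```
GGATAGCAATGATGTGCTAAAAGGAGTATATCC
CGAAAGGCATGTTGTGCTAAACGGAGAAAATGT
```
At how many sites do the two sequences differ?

Comparing position by position, 10 sites differ: 1 (G/C), 4 (T/A), 7 (C/G), 8 (A/C), 12 (A/T), 22 (A/C), 27 (T/A), 29 (T/A), 32 (C/G), 33 (C/T).

10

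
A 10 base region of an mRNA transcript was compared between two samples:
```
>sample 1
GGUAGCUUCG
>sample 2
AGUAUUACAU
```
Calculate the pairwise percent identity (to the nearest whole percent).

7 positions differ (1, 5, 6, 7, 8, 9, 10), so 3 of 10 match: 3/10 = 30%.

30%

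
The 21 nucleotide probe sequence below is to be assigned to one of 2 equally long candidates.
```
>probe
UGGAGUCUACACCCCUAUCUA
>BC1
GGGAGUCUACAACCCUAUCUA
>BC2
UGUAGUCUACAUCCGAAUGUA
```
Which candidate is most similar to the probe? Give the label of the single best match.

BC1

Hamming distances to probe — BC1: 2; BC2: 5.
Smallest is BC1 with 2 mismatches.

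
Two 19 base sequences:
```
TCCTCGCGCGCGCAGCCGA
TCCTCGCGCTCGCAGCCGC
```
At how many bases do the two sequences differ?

Mismatches (1-based): base 10: G→T; base 19: A→C.

2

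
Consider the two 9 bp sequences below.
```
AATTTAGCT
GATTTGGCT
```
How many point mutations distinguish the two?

2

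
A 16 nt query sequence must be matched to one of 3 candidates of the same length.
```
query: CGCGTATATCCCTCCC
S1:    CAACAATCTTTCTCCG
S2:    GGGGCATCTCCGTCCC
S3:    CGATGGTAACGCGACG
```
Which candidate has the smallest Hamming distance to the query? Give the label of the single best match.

S1 differs at 8 positions; S2 differs at 5 positions; S3 differs at 9 positions. The closest is S2.

S2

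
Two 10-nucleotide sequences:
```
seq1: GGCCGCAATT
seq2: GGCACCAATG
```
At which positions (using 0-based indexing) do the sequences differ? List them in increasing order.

3, 4, 9

Differences at position 3 (C→A), position 4 (G→C), position 9 (T→G).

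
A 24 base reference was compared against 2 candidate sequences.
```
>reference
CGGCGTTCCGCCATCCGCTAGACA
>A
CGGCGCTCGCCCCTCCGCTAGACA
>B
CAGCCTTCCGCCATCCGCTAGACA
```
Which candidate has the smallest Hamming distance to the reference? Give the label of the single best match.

Hamming distances to reference — A: 4; B: 2.
Smallest is B with 2 mismatches.

B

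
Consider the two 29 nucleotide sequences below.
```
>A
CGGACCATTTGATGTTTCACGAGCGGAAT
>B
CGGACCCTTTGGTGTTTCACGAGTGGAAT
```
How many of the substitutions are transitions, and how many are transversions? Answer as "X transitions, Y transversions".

Transitions (purine↔purine or pyrimidine↔pyrimidine): 12 A→G, 24 C→T.
Transversions (purine↔pyrimidine): 7 A→C.

2 transitions, 1 transversion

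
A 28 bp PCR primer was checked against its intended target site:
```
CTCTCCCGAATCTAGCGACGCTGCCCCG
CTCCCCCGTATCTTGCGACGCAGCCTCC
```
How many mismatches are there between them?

Mismatches (1-based): site 4: T→C; site 9: A→T; site 14: A→T; site 22: T→A; site 26: C→T; site 28: G→C.

6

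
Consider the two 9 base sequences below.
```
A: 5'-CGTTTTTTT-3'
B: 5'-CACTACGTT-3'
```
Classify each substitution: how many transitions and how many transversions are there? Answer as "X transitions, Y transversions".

3 transitions, 2 transversions

Mismatches (1-based):
site 2: G→A (purine→purine, transition)
site 3: T→C (pyrimidine→pyrimidine, transition)
site 5: T→A (pyrimidine→purine, transversion)
site 6: T→C (pyrimidine→pyrimidine, transition)
site 7: T→G (pyrimidine→purine, transversion)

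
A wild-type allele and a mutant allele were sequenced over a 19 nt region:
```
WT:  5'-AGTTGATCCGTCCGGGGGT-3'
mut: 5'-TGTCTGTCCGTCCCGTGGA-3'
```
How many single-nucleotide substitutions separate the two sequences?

The sequences differ at positions 1, 4, 5, 6, 14, 16, 19 (1-based) — 7 in total.

7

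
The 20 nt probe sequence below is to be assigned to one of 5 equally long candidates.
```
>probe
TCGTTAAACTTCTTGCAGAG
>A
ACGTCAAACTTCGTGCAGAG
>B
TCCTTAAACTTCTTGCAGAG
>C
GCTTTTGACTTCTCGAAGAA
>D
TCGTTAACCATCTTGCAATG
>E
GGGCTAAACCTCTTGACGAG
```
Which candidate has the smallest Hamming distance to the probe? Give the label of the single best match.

B

A differs at 3 bases; B differs at 1 base; C differs at 7 bases; D differs at 4 bases; E differs at 6 bases. The closest is B.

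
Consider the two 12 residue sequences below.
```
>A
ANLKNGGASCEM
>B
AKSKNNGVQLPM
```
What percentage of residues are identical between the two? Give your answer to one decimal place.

41.7%

Mismatches at positions 2, 3, 6, 8, 9, 10, 11 (1-based): 7 of 12.
Identical positions: 5/12 = 41.67% → 41.7%.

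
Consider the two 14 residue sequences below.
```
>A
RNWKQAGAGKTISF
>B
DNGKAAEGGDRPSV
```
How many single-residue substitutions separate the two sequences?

The sequences differ at positions 1, 3, 5, 7, 8, 10, 11, 12, 14 (1-based) — 9 in total.

9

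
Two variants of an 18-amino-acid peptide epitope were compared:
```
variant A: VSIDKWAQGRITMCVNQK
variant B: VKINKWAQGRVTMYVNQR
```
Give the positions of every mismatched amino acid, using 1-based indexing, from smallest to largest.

2, 4, 11, 14, 18

Scanning 1-based: 2: S/K; 4: D/N; 11: I/V; 14: C/Y; 18: K/R.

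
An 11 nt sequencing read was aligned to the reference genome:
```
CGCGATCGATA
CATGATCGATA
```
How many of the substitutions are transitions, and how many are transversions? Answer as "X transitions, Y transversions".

Mismatches (1-based):
base 2: G→A (purine→purine, transition)
base 3: C→T (pyrimidine→pyrimidine, transition)

2 transitions, 0 transversions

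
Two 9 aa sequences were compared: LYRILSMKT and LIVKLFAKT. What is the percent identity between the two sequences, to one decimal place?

5 positions differ (2, 3, 4, 6, 7), so 4 of 9 match: 4/9 = 44.44%.

44.4%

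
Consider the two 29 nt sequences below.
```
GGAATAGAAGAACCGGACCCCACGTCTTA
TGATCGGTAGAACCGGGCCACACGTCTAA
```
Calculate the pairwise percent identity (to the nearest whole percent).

72%

8 positions differ (1, 4, 5, 6, 8, 17, 20, 28), so 21 of 29 match: 21/29 = 72.41%.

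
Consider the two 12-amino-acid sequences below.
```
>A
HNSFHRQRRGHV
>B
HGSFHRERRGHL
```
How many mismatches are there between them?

3

Comparing position by position, 3 residues differ: 2 (N/G), 7 (Q/E), 12 (V/L).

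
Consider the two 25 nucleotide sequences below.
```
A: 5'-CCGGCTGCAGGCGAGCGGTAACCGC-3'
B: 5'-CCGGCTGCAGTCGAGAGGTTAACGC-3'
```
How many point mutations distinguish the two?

4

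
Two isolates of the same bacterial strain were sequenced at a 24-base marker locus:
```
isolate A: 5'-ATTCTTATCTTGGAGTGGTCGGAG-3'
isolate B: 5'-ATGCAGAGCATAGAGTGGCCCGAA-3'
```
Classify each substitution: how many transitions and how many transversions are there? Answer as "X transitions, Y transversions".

Transitions (purine↔purine or pyrimidine↔pyrimidine): 12 G→A, 19 T→C, 24 G→A.
Transversions (purine↔pyrimidine): 3 T→G, 5 T→A, 6 T→G, 8 T→G, 10 T→A, 21 G→C.

3 transitions, 6 transversions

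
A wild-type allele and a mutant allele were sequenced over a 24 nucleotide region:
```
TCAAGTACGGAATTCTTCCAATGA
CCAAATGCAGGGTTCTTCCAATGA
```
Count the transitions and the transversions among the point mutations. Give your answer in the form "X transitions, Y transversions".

6 transitions, 0 transversions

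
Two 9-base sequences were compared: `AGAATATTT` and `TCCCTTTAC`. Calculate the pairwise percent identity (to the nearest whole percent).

Mismatches at positions 1, 2, 3, 4, 6, 8, 9 (1-based): 7 of 9.
Identical positions: 2/9 = 22.22% → 22%.

22%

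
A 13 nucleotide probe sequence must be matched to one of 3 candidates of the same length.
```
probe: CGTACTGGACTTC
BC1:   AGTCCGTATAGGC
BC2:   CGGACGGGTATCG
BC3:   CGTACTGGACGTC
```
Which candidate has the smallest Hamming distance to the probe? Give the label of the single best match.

Hamming distances to probe — BC1: 9; BC2: 6; BC3: 1.
Smallest is BC3 with 1 mismatch.

BC3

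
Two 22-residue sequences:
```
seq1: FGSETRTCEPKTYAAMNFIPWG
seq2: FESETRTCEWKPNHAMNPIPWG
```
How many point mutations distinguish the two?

The sequences differ at residues 2, 10, 12, 13, 14, 18 (1-based) — 6 in total.

6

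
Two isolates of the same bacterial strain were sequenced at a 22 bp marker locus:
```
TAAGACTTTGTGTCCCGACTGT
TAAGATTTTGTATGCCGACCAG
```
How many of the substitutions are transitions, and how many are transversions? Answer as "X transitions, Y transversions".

4 transitions, 2 transversions

Transitions (purine↔purine or pyrimidine↔pyrimidine): 6 C→T, 12 G→A, 20 T→C, 21 G→A.
Transversions (purine↔pyrimidine): 14 C→G, 22 T→G.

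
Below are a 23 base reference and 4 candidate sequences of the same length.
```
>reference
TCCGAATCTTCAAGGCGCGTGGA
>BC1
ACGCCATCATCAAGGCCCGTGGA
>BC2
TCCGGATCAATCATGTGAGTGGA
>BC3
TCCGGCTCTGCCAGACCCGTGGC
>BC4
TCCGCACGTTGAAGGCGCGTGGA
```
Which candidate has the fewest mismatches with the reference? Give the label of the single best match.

BC4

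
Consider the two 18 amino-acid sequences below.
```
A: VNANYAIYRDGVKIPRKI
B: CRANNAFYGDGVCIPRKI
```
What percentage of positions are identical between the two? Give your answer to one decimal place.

Mismatches at positions 1, 2, 5, 7, 9, 13 (1-based): 6 of 18.
Identical positions: 12/18 = 66.67% → 66.7%.

66.7%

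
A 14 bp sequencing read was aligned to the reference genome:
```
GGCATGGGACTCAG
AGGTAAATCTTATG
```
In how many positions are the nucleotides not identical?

Comparing position by position, 11 positions differ: 1 (G/A), 3 (C/G), 4 (A/T), 5 (T/A), 6 (G/A), 7 (G/A), 8 (G/T), 9 (A/C), 10 (C/T), 12 (C/A), 13 (A/T).

11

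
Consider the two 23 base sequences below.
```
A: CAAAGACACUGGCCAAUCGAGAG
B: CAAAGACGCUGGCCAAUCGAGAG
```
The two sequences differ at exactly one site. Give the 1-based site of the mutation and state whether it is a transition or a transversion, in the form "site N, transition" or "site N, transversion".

Site 8 changes A→G. A is a purine and G is a purine, so this is a transition.

site 8, transition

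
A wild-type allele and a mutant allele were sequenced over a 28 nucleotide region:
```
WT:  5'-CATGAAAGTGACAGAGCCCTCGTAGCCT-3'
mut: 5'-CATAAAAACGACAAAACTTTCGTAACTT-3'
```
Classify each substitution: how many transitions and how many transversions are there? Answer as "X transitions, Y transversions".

9 transitions, 0 transversions

Transitions (purine↔purine or pyrimidine↔pyrimidine): 4 G→A, 8 G→A, 9 T→C, 14 G→A, 16 G→A, 18 C→T, 19 C→T, 25 G→A, 27 C→T.
Transversions (purine↔pyrimidine): none.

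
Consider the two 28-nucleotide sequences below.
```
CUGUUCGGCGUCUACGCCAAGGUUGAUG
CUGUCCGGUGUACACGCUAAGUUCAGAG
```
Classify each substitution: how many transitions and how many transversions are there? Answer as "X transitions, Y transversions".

Transitions (purine↔purine or pyrimidine↔pyrimidine): 5 U→C, 9 C→U, 13 U→C, 18 C→U, 24 U→C, 25 G→A, 26 A→G.
Transversions (purine↔pyrimidine): 12 C→A, 22 G→U, 27 U→A.

7 transitions, 3 transversions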